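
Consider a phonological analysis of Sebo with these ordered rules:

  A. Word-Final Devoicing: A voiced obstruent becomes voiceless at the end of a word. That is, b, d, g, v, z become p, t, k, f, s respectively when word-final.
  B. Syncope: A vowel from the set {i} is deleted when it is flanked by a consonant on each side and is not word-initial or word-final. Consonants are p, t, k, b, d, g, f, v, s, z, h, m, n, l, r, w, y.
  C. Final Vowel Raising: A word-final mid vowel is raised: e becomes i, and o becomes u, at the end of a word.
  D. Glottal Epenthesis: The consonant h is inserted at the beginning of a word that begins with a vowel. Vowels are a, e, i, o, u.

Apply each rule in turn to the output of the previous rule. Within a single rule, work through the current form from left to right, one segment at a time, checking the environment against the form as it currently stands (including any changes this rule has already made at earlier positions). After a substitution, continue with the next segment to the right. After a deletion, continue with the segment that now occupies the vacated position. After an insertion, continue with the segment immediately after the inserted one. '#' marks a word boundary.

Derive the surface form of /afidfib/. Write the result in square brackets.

[hafdfp]

A Word-Final Devoicing: [afidfib] → [afidfip]
B Syncope: [afidfip] → [afdfp]
C Final Vowel Raising: no change — [afdfp]
D Glottal Epenthesis: [afdfp] → [hafdfp]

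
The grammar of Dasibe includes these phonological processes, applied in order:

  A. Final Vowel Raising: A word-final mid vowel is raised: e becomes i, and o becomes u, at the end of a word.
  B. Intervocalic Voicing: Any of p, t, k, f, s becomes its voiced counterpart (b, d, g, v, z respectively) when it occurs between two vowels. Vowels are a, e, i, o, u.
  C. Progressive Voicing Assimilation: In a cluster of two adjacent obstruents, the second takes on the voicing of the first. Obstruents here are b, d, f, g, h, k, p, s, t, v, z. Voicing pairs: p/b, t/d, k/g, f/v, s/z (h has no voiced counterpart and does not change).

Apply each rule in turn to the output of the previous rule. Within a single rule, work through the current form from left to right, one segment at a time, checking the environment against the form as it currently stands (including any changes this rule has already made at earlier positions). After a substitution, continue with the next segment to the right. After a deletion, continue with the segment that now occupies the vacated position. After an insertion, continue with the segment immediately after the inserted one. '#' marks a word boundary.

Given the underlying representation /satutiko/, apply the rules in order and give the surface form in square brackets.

A Final Vowel Raising: [satutiko] → [satutiku]
B Intervocalic Voicing: [satutiku] → [sadudigu]
C Progressive Voicing Assimilation: no change — [sadudigu]

[sadudigu]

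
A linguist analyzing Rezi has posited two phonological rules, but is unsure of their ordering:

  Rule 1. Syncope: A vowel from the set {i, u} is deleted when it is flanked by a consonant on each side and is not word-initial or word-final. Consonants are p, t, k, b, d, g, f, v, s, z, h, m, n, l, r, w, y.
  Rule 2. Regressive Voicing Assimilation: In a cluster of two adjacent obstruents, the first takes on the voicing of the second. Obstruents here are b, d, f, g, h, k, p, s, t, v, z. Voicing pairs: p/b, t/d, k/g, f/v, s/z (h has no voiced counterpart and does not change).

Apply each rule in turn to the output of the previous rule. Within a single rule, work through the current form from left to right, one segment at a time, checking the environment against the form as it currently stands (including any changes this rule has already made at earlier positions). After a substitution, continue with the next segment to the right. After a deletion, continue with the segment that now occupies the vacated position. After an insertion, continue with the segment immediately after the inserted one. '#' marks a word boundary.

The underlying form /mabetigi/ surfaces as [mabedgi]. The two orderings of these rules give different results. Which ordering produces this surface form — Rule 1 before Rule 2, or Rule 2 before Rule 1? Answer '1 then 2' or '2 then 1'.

1 then 2

Order 1 then 2:
  1 Syncope: [mabetigi] → [mabetgi]
  2 Regressive Voicing Assimilation: [mabetgi] → [mabedgi]
  result: [mabedgi]
Order 2 then 1:
  2 Regressive Voicing Assimilation: no change — [mabetigi]
  1 Syncope: [mabetigi] → [mabetgi]
  result: [mabetgi]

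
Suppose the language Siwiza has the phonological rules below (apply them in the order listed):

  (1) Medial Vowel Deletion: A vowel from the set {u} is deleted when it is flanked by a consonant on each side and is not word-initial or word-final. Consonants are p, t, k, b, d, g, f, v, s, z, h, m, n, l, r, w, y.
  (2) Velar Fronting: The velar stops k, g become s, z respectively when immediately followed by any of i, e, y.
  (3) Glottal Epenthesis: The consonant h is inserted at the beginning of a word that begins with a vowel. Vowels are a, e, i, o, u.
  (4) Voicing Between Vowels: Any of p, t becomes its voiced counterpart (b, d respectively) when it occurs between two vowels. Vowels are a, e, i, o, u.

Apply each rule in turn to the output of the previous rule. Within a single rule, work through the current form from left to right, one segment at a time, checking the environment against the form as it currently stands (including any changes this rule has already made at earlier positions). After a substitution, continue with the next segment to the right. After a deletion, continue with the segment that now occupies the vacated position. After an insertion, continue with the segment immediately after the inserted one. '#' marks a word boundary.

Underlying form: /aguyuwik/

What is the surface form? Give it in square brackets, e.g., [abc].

[hazywik]

(1) Medial Vowel Deletion: [aguyuwik] → [agywik]
(2) Velar Fronting: [agywik] → [azywik]
(3) Glottal Epenthesis: [azywik] → [hazywik]
(4) Voicing Between Vowels: no change — [hazywik]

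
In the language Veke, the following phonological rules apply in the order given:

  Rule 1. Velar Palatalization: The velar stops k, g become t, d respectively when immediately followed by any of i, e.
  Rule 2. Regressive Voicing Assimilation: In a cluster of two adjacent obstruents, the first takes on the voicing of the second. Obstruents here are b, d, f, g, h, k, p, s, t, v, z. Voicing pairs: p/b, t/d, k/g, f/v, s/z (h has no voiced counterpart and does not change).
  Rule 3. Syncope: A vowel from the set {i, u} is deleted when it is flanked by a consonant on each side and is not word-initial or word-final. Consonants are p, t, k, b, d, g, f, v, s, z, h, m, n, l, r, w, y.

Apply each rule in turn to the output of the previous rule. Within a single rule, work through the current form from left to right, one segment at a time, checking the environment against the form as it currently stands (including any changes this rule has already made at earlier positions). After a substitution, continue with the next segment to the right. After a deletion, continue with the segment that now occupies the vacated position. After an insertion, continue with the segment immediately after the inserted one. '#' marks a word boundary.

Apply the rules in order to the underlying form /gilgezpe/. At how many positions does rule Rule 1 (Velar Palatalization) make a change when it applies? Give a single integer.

Rule 1 Velar Palatalization: [gilgezpe] → [dildezpe]
Rule 2 Regressive Voicing Assimilation: [dildezpe] → [dildespe]
Rule 3 Syncope: [dildespe] → [dldespe]
Rule Rule 1 changed 2 position(s).

2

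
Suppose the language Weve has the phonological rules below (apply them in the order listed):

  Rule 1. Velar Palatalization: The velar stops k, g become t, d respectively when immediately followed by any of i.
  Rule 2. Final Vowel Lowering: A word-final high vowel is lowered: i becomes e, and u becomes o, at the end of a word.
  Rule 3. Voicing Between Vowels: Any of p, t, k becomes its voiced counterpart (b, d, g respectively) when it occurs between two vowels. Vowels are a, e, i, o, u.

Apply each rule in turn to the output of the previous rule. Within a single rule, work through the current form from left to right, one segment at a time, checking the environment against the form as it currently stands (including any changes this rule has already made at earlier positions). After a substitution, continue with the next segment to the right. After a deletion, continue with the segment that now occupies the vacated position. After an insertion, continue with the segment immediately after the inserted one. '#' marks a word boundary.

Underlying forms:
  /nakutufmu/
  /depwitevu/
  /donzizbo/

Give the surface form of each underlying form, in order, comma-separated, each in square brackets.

/nakutufmu/:
  Rule 1 Velar Palatalization: no change — [nakutufmu]
  Rule 2 Final Vowel Lowering: [nakutufmu] → [nakutufmo]
  Rule 3 Voicing Between Vowels: [nakutufmo] → [nagudufmo]
/depwitevu/:
  Rule 1 Velar Palatalization: no change — [depwitevu]
  Rule 2 Final Vowel Lowering: [depwitevu] → [depwitevo]
  Rule 3 Voicing Between Vowels: [depwitevo] → [depwidevo]
/donzizbo/:
  Rule 1 Velar Palatalization: no change — [donzizbo]
  Rule 2 Final Vowel Lowering: no change — [donzizbo]
  Rule 3 Voicing Between Vowels: no change — [donzizbo]

[nagudufmo], [depwidevo], [donzizbo]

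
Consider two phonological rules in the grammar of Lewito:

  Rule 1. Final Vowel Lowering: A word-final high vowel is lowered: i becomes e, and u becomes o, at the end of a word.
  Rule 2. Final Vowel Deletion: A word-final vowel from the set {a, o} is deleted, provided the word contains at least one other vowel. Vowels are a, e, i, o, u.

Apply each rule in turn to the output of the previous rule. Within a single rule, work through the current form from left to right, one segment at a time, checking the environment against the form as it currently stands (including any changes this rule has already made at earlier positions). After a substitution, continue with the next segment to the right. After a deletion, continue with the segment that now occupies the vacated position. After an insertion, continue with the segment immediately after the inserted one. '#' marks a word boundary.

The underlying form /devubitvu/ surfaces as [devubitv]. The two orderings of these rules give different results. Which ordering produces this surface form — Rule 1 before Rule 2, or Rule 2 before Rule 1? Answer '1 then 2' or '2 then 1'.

Order 1 then 2:
  1 Final Vowel Lowering: [devubitvu] → [devubitvo]
  2 Final Vowel Deletion: [devubitvo] → [devubitv]
  result: [devubitv]
Order 2 then 1:
  2 Final Vowel Deletion: no change — [devubitvu]
  1 Final Vowel Lowering: [devubitvu] → [devubitvo]
  result: [devubitvo]

1 then 2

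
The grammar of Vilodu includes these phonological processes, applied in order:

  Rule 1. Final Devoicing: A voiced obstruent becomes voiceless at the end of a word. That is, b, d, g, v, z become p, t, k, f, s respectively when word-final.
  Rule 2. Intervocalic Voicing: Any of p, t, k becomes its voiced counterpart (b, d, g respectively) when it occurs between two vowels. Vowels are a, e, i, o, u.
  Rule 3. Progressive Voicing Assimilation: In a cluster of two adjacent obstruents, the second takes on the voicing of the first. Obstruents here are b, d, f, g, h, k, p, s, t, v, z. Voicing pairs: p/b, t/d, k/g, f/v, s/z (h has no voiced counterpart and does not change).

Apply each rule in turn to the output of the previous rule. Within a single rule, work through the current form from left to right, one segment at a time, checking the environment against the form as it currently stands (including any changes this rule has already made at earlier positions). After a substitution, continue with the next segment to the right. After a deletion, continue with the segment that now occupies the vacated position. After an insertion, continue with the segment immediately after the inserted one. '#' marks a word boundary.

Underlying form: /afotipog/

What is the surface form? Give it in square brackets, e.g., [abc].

Rule 1 Final Devoicing: [afotipog] → [afotipok]
Rule 2 Intervocalic Voicing: [afotipok] → [afodibok]
Rule 3 Progressive Voicing Assimilation: no change — [afodibok]

[afodibok]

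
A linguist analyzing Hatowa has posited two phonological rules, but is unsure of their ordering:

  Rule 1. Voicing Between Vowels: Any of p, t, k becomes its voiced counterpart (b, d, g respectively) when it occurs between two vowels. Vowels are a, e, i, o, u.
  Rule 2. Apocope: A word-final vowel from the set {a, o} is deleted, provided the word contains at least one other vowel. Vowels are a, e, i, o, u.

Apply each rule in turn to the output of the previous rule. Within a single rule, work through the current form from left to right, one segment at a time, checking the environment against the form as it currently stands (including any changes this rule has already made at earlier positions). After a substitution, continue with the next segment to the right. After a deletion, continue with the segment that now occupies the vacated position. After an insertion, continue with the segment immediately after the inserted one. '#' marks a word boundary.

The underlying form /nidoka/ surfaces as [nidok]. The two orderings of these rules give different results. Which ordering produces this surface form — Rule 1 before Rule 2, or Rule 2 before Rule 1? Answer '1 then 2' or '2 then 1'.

Order 1 then 2:
  1 Voicing Between Vowels: [nidoka] → [nidoga]
  2 Apocope: [nidoga] → [nidog]
  result: [nidog]
Order 2 then 1:
  2 Apocope: [nidoka] → [nidok]
  1 Voicing Between Vowels: no change — [nidok]
  result: [nidok]

2 then 1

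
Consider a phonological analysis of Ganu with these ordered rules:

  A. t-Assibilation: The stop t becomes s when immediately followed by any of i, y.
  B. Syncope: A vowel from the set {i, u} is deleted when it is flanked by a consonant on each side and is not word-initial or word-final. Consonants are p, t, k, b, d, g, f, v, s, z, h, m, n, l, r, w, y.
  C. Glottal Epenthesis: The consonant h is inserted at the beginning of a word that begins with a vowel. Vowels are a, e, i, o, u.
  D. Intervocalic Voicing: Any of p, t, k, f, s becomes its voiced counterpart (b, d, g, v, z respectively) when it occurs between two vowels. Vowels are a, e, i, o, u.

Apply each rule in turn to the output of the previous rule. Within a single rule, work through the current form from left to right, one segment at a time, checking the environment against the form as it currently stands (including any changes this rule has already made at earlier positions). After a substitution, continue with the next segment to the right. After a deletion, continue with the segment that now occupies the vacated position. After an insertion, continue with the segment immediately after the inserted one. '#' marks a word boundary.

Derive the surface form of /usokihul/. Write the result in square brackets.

[huzokhl]

A t-Assibilation: no change — [usokihul]
B Syncope: [usokihul] → [usokhl]
C Glottal Epenthesis: [usokhl] → [husokhl]
D Intervocalic Voicing: [husokhl] → [huzokhl]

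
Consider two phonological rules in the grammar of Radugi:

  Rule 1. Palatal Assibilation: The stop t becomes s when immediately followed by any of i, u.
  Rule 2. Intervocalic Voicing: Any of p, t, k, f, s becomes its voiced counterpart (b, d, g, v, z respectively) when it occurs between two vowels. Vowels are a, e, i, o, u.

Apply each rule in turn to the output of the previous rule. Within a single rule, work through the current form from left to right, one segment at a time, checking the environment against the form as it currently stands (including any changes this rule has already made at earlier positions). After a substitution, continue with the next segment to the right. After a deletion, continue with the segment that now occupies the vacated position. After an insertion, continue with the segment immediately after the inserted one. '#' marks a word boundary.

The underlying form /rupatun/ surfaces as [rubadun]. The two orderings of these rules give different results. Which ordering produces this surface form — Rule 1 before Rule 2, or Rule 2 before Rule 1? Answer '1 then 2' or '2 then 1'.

2 then 1

Order 1 then 2:
  1 Palatal Assibilation: [rupatun] → [rupasun]
  2 Intervocalic Voicing: [rupasun] → [rubazun]
  result: [rubazun]
Order 2 then 1:
  2 Intervocalic Voicing: [rupatun] → [rubadun]
  1 Palatal Assibilation: no change — [rubadun]
  result: [rubadun]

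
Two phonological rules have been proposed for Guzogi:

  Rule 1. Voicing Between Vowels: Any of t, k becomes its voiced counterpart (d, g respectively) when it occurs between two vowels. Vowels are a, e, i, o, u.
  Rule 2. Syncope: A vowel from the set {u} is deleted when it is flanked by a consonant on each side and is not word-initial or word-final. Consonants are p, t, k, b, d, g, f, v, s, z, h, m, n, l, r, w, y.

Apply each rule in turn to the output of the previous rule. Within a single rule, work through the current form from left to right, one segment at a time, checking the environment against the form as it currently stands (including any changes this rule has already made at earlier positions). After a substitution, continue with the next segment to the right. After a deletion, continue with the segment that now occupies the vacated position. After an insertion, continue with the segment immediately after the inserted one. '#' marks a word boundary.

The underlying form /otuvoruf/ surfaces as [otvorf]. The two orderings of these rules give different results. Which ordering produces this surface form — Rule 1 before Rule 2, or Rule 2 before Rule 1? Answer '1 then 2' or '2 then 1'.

2 then 1

Order 1 then 2:
  1 Voicing Between Vowels: [otuvoruf] → [oduvoruf]
  2 Syncope: [oduvoruf] → [odvorf]
  result: [odvorf]
Order 2 then 1:
  2 Syncope: [otuvoruf] → [otvorf]
  1 Voicing Between Vowels: no change — [otvorf]
  result: [otvorf]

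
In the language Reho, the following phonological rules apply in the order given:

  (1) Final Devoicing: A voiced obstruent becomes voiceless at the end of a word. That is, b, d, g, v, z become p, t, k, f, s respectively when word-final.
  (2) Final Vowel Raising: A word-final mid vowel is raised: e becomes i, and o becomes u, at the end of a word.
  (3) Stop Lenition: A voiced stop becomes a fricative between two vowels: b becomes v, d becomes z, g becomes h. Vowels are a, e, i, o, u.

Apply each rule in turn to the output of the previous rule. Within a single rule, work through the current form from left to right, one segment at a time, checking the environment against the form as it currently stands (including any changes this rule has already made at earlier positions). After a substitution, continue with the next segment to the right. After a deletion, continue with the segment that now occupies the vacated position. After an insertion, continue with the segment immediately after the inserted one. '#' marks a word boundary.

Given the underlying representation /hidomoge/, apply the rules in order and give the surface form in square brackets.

(1) Final Devoicing: no change — [hidomoge]
(2) Final Vowel Raising: [hidomoge] → [hidomogi]
(3) Stop Lenition: [hidomogi] → [hizomohi]

[hizomohi]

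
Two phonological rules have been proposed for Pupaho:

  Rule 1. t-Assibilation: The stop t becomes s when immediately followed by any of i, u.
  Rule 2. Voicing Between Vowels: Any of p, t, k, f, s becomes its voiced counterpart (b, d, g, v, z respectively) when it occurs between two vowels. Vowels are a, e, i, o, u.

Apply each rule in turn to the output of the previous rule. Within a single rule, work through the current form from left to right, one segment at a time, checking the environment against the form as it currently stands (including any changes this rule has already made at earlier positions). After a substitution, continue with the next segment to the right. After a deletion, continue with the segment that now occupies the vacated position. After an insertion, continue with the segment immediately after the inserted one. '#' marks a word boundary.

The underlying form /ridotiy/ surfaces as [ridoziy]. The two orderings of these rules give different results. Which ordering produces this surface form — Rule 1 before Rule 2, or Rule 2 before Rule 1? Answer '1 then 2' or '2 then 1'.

1 then 2

Order 1 then 2:
  1 t-Assibilation: [ridotiy] → [ridosiy]
  2 Voicing Between Vowels: [ridosiy] → [ridoziy]
  result: [ridoziy]
Order 2 then 1:
  2 Voicing Between Vowels: [ridotiy] → [ridodiy]
  1 t-Assibilation: no change — [ridodiy]
  result: [ridodiy]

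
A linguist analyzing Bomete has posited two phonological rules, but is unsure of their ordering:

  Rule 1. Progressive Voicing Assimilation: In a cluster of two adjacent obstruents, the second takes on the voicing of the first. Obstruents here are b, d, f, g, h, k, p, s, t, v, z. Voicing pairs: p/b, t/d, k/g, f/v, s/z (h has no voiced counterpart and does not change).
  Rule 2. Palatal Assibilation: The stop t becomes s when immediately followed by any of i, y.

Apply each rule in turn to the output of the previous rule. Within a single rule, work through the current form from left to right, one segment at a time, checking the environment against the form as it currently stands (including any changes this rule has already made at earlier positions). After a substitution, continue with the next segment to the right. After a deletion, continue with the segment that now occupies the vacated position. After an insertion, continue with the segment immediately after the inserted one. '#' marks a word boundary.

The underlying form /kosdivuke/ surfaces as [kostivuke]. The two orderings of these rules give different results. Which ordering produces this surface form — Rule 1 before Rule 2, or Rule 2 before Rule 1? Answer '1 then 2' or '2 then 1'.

Order 1 then 2:
  1 Progressive Voicing Assimilation: [kosdivuke] → [kostivuke]
  2 Palatal Assibilation: [kostivuke] → [kossivuke]
  result: [kossivuke]
Order 2 then 1:
  2 Palatal Assibilation: no change — [kosdivuke]
  1 Progressive Voicing Assimilation: [kosdivuke] → [kostivuke]
  result: [kostivuke]

2 then 1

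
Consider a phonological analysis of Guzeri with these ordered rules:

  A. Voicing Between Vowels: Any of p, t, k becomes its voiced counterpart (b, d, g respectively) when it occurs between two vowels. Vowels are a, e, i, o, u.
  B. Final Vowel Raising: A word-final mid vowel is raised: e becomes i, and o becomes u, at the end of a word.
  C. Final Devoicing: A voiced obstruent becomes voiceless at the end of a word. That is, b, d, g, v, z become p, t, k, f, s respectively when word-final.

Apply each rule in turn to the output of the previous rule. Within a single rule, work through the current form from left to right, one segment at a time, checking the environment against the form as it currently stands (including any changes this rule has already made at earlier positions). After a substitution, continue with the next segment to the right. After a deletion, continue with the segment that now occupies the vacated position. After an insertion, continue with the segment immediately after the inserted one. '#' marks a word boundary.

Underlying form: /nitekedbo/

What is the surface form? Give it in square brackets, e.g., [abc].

A Voicing Between Vowels: [nitekedbo] → [nidegedbo]
B Final Vowel Raising: [nidegedbo] → [nidegedbu]
C Final Devoicing: no change — [nidegedbu]

[nidegedbu]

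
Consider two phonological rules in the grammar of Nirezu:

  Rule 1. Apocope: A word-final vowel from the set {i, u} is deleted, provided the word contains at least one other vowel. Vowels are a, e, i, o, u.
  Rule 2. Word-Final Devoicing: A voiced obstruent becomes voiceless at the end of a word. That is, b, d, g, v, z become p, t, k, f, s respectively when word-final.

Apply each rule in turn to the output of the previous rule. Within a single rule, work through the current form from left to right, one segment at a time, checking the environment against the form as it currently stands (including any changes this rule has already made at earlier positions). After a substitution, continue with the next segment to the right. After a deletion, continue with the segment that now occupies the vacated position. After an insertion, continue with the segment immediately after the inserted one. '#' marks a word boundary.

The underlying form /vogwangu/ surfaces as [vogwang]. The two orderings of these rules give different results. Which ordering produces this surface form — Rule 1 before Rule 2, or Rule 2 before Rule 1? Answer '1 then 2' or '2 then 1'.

Order 1 then 2:
  1 Apocope: [vogwangu] → [vogwang]
  2 Word-Final Devoicing: [vogwang] → [vogwank]
  result: [vogwank]
Order 2 then 1:
  2 Word-Final Devoicing: no change — [vogwangu]
  1 Apocope: [vogwangu] → [vogwang]
  result: [vogwang]

2 then 1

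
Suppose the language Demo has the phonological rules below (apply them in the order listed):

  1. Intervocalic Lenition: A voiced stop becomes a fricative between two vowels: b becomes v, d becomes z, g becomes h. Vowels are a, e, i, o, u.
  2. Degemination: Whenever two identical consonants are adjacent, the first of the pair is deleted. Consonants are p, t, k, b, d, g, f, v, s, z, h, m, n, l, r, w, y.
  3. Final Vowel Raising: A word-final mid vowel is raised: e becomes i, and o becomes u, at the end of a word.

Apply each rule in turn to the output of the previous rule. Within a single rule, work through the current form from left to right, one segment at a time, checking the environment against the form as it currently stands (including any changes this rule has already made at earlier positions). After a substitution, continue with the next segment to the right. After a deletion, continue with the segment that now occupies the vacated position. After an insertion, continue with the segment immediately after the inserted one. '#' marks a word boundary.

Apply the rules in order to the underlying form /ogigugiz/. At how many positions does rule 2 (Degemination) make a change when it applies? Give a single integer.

0

1 Intervocalic Lenition: [ogigugiz] → [ohihuhiz]
2 Degemination: no change — [ohihuhiz]
3 Final Vowel Raising: no change — [ohihuhiz]
Rule 2 changed 0 position(s).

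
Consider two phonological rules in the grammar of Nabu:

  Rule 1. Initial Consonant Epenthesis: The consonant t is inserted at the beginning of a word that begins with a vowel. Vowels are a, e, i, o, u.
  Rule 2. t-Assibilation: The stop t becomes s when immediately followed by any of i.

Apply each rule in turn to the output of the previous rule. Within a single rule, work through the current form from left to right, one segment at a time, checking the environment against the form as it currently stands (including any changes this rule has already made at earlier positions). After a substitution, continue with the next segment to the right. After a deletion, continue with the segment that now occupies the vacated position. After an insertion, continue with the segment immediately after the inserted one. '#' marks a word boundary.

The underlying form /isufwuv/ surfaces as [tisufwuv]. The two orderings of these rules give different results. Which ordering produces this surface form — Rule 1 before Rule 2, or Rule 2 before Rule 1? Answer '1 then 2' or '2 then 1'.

2 then 1

Order 1 then 2:
  1 Initial Consonant Epenthesis: [isufwuv] → [tisufwuv]
  2 t-Assibilation: [tisufwuv] → [sisufwuv]
  result: [sisufwuv]
Order 2 then 1:
  2 t-Assibilation: no change — [isufwuv]
  1 Initial Consonant Epenthesis: [isufwuv] → [tisufwuv]
  result: [tisufwuv]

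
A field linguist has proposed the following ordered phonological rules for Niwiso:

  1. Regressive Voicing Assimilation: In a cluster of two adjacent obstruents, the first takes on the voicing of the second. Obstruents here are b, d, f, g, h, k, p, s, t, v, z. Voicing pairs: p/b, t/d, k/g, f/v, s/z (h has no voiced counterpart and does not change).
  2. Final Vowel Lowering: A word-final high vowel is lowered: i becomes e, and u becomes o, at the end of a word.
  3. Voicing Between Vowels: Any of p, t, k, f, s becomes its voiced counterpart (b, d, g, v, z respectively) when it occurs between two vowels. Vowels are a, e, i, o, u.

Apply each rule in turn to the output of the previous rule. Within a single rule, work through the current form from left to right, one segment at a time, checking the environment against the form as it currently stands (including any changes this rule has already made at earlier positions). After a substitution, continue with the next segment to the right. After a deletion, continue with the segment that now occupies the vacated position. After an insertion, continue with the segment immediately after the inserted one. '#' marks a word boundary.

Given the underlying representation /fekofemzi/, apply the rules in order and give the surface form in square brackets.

1 Regressive Voicing Assimilation: no change — [fekofemzi]
2 Final Vowel Lowering: [fekofemzi] → [fekofemze]
3 Voicing Between Vowels: [fekofemze] → [fegovemze]

[fegovemze]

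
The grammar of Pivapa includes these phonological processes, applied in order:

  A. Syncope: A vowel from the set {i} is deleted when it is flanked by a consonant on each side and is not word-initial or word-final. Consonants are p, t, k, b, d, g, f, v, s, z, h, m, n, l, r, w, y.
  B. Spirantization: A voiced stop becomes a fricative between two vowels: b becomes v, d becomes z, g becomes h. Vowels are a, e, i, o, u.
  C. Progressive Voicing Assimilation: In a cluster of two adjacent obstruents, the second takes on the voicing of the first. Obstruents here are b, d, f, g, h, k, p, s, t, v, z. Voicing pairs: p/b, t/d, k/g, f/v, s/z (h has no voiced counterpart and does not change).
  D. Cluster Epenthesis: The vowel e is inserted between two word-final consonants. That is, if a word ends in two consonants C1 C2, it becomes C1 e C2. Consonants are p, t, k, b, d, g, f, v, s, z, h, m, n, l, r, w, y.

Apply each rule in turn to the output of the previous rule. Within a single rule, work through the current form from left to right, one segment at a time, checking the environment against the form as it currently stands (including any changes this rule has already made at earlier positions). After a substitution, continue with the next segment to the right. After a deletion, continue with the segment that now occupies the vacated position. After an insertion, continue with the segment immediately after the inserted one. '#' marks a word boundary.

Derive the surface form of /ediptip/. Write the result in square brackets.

A Syncope: [ediptip] → [edptp]
B Spirantization: no change — [edptp]
C Progressive Voicing Assimilation: [edptp] → [edbdb]
D Cluster Epenthesis: [edbdb] → [edbdeb]

[edbdeb]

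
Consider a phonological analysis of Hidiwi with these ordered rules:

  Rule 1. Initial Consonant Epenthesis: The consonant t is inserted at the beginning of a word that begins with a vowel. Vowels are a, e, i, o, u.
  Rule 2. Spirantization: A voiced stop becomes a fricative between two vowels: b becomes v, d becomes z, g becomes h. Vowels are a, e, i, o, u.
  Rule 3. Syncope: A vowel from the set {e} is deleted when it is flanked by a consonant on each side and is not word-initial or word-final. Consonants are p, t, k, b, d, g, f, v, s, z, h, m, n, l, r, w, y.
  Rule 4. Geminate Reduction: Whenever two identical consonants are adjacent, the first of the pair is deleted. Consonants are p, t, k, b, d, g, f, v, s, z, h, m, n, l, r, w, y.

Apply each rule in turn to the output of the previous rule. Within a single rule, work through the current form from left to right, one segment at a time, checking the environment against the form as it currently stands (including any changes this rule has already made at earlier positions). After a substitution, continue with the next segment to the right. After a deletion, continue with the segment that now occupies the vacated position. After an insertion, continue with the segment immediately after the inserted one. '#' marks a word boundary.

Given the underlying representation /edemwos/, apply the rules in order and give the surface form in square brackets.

Rule 1 Initial Consonant Epenthesis: [edemwos] → [tedemwos]
Rule 2 Spirantization: [tedemwos] → [tezemwos]
Rule 3 Syncope: [tezemwos] → [tzmwos]
Rule 4 Geminate Reduction: no change — [tzmwos]

[tzmwos]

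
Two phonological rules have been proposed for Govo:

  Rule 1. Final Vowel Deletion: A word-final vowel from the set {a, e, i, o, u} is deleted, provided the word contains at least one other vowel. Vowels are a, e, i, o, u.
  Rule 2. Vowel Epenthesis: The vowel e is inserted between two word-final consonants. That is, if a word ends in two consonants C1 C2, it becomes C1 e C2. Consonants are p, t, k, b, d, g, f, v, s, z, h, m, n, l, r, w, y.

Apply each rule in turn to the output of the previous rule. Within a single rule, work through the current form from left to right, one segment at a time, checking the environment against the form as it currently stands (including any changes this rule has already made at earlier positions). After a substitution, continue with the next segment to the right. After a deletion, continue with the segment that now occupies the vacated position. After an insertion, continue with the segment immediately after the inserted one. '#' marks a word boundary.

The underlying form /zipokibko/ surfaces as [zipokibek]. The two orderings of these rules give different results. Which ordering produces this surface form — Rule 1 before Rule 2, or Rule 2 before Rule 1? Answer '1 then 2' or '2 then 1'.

1 then 2

Order 1 then 2:
  1 Final Vowel Deletion: [zipokibko] → [zipokibk]
  2 Vowel Epenthesis: [zipokibk] → [zipokibek]
  result: [zipokibek]
Order 2 then 1:
  2 Vowel Epenthesis: no change — [zipokibko]
  1 Final Vowel Deletion: [zipokibko] → [zipokibk]
  result: [zipokibk]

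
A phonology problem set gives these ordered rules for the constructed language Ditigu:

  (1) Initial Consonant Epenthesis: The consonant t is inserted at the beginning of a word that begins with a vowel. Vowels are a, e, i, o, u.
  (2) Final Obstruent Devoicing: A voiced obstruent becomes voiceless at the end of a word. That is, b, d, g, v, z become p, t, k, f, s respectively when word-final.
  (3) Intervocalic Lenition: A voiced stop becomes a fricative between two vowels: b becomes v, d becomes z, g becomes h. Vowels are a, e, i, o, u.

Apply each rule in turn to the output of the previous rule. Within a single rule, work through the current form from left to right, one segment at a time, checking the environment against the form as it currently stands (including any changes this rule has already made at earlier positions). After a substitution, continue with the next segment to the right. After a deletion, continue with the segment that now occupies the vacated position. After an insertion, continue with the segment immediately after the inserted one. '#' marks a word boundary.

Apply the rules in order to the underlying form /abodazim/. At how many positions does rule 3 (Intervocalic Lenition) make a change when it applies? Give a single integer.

2

(1) Initial Consonant Epenthesis: [abodazim] → [tabodazim]
(2) Final Obstruent Devoicing: no change — [tabodazim]
(3) Intervocalic Lenition: [tabodazim] → [tavozazim]
Rule 3 changed 2 position(s).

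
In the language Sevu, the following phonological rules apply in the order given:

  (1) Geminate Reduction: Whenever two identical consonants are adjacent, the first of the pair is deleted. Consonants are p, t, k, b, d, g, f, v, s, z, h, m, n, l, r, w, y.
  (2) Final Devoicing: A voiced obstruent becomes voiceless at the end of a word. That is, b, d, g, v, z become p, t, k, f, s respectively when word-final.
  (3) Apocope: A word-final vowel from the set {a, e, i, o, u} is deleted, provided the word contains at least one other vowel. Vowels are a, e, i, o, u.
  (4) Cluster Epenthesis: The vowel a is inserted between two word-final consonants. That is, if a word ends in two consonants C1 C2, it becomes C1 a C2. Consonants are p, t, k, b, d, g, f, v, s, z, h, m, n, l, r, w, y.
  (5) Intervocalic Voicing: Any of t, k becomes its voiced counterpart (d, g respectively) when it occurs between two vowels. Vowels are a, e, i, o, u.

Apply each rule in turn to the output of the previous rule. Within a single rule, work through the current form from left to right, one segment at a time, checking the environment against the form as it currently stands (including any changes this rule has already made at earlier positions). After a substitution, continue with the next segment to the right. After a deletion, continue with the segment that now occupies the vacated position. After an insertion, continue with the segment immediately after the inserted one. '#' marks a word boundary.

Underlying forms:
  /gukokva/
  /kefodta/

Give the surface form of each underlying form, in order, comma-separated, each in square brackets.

/gukokva/:
  (1) Geminate Reduction: no change — [gukokva]
  (2) Final Devoicing: no change — [gukokva]
  (3) Apocope: [gukokva] → [gukokv]
  (4) Cluster Epenthesis: [gukokv] → [gukokav]
  (5) Intervocalic Voicing: [gukokav] → [gugogav]
/kefodta/:
  (1) Geminate Reduction: no change — [kefodta]
  (2) Final Devoicing: no change — [kefodta]
  (3) Apocope: [kefodta] → [kefodt]
  (4) Cluster Epenthesis: [kefodt] → [kefodat]
  (5) Intervocalic Voicing: no change — [kefodat]

[gugogav], [kefodat]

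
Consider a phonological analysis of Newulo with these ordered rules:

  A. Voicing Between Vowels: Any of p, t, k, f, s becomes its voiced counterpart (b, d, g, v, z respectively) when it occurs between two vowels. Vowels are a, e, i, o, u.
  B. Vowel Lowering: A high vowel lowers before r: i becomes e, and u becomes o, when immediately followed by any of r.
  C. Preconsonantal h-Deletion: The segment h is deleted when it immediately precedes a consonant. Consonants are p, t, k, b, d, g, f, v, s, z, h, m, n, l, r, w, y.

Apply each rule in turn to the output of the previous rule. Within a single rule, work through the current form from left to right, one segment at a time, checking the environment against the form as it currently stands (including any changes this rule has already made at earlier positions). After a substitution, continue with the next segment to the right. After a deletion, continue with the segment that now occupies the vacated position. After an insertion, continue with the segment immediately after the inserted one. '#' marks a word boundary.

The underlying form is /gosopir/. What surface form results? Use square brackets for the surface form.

[gozober]

A Voicing Between Vowels: [gosopir] → [gozobir]
B Vowel Lowering: [gozobir] → [gozober]
C Preconsonantal h-Deletion: no change — [gozober]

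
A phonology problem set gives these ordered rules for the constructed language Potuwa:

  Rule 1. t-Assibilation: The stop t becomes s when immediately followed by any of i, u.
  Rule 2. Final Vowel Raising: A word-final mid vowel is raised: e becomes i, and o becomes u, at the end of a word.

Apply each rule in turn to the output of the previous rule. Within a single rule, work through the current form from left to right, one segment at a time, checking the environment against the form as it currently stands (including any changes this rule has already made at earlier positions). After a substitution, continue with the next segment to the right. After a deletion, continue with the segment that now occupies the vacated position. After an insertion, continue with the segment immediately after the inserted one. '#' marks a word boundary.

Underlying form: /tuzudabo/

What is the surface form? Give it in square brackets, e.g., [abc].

[suzudabu]

Rule 1 t-Assibilation: [tuzudabo] → [suzudabo]
Rule 2 Final Vowel Raising: [suzudabo] → [suzudabu]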